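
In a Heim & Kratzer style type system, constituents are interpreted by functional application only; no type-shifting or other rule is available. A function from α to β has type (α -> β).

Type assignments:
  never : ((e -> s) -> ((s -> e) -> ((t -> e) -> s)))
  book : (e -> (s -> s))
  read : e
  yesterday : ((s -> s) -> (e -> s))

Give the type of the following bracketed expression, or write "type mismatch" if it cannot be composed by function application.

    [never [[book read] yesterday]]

((s -> e) -> ((t -> e) -> s))

At [book read], book : (e -> (s -> s)) takes read : e, giving (s -> s).
At [[book read] yesterday], yesterday : ((s -> s) -> (e -> s)) takes [book read] : (s -> s), giving (e -> s).
At [never [[book read] yesterday]], never : ((e -> s) -> ((s -> e) -> ((t -> e) -> s))) takes [[book read] yesterday] : (e -> s), giving ((s -> e) -> ((t -> e) -> s)).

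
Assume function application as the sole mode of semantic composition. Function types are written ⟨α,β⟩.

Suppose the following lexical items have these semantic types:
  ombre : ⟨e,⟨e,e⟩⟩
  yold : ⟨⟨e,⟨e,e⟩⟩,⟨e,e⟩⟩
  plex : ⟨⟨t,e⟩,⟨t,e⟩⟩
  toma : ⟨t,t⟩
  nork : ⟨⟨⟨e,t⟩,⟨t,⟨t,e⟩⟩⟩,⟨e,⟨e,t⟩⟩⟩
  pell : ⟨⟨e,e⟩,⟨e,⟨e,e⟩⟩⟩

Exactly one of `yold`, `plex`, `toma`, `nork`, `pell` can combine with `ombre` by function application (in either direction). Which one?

yold — combines: yold : ⟨⟨e,⟨e,e⟩⟩,⟨e,e⟩⟩ takes ombre : ⟨e,⟨e,e⟩⟩ as argument, giving ⟨e,e⟩.
plex : ⟨⟨t,e⟩,⟨t,e⟩⟩ — neither side's domain matches the other.
toma : ⟨t,t⟩ — neither side's domain matches the other.
nork : ⟨⟨⟨e,t⟩,⟨t,⟨t,e⟩⟩⟩,⟨e,⟨e,t⟩⟩⟩ — neither side's domain matches the other.
pell : ⟨⟨e,e⟩,⟨e,⟨e,e⟩⟩⟩ — neither side's domain matches the other.

yold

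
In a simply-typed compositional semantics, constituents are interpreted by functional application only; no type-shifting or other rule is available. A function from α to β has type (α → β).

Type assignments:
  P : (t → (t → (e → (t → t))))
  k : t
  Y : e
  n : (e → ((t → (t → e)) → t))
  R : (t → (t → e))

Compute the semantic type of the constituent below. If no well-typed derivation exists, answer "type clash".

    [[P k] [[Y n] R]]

(e → (t → t))

At [P k], P : (t → (t → (e → (t → t)))) takes k : t, giving (t → (e → (t → t))).
At [Y n], n : (e → ((t → (t → e)) → t)) takes Y : e, giving ((t → (t → e)) → t).
At [[Y n] R], [Y n] : ((t → (t → e)) → t) takes R : (t → (t → e)), giving t.
At [[P k] [[Y n] R]], [P k] : (t → (e → (t → t))) takes [[Y n] R] : t, giving (e → (t → t)).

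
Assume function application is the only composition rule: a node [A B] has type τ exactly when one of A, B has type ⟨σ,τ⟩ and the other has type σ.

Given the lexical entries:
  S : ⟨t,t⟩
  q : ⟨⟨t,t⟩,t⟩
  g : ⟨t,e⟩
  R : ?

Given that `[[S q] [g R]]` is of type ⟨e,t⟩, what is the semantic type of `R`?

⟨⟨t,e⟩,⟨t,⟨e,t⟩⟩⟩

For [[S q] [g R]] to have type ⟨e,t⟩ with [S q] of type t, [g R] must be the function: [g R] : ⟨t,⟨e,t⟩⟩.
For [g R] to have type ⟨t,⟨e,t⟩⟩ with g of type ⟨t,e⟩, R must be the function: R : ⟨⟨t,e⟩,⟨t,⟨e,t⟩⟩⟩.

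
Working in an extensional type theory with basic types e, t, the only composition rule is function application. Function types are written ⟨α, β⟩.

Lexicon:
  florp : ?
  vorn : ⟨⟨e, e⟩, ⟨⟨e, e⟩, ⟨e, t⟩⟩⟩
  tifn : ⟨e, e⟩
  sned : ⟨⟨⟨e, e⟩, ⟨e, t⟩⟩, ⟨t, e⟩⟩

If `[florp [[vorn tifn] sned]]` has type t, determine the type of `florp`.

[florp [[vorn tifn] sned]] must have type t. The sister [[vorn tifn] sned] has type ⟨t, e⟩; that is not a function onto t, so florp must be the functor, of type ⟨⟨t, e⟩, t⟩.

⟨⟨t, e⟩, t⟩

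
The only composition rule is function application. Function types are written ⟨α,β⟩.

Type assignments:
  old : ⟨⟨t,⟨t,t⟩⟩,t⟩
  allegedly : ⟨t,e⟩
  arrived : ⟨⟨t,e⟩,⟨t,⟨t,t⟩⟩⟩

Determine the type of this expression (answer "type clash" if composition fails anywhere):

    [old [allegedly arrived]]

t

[allegedly arrived]: ⟨⟨t,e⟩,⟨t,⟨t,t⟩⟩⟩ applied to ⟨t,e⟩ yields ⟨t,⟨t,t⟩⟩.
[old [allegedly arrived]]: ⟨⟨t,⟨t,t⟩⟩,t⟩ applied to ⟨t,⟨t,t⟩⟩ yields t.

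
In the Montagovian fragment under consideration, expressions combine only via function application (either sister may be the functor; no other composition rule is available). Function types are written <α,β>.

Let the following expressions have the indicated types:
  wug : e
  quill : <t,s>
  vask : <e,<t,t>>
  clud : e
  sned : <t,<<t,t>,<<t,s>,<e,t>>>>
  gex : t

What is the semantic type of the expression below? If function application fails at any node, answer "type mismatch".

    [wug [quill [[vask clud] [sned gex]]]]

[vask clud] — vask of type <e,<t,t>> combines with clud of type e: type <t,t>.
[sned gex] — sned of type <t,<<t,t>,<<t,s>,<e,t>>>> combines with gex of type t: type <<t,t>,<<t,s>,<e,t>>>.
[[vask clud] [sned gex]] — [sned gex] of type <<t,t>,<<t,s>,<e,t>>> combines with [vask clud] of type <t,t>: type <<t,s>,<e,t>>.
[quill [[vask clud] [sned gex]]] — [[vask clud] [sned gex]] of type <<t,s>,<e,t>> combines with quill of type <t,s>: type <e,t>.
[wug [quill [[vask clud] [sned gex]]]] — [quill [[vask clud] [sned gex]]] of type <e,t> combines with wug of type e: type t.

t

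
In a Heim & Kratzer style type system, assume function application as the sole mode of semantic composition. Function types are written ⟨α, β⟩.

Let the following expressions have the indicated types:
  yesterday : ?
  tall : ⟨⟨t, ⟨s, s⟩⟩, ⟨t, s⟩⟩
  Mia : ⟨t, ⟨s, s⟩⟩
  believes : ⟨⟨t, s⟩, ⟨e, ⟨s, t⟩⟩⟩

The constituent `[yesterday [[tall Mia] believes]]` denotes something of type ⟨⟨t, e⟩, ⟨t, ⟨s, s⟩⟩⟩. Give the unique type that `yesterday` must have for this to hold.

⟨⟨e, ⟨s, t⟩⟩, ⟨⟨t, e⟩, ⟨t, ⟨s, s⟩⟩⟩⟩

[yesterday [[tall Mia] believes]] is required to be ⟨⟨t, e⟩, ⟨t, ⟨s, s⟩⟩⟩. [[tall Mia] believes] : ⟨e, ⟨s, t⟩⟩ cannot yield ⟨⟨t, e⟩, ⟨t, ⟨s, s⟩⟩⟩ as functor, so yesterday : ⟨⟨e, ⟨s, t⟩⟩, ⟨⟨t, e⟩, ⟨t, ⟨s, s⟩⟩⟩⟩.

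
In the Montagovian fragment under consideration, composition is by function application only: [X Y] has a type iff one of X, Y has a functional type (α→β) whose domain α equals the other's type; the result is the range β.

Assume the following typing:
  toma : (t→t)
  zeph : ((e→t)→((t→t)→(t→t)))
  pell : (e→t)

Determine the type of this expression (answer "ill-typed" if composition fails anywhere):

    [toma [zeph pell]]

[zeph pell]: zeph is ((e→t)→((t→t)→(t→t))), pell is (e→t); result ((t→t)→(t→t)).
[toma [zeph pell]]: [zeph pell] is ((t→t)→(t→t)), toma is (t→t); result (t→t).

(t→t)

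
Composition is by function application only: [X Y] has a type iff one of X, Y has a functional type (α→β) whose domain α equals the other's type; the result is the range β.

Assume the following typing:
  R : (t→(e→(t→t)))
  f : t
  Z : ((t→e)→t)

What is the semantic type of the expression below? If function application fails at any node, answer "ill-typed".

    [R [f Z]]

ill-typed

[f Z]: t with ((t→e)→t) — neither is a function whose domain matches the other; composition fails here.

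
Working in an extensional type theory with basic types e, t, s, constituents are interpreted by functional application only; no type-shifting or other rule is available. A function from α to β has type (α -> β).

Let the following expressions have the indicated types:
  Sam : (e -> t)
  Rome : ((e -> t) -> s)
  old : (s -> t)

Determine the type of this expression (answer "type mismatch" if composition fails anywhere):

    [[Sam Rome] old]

t

[Sam Rome] — Rome of type ((e -> t) -> s) combines with Sam of type (e -> t): type s.
[[Sam Rome] old] — old of type (s -> t) combines with [Sam Rome] of type s: type t.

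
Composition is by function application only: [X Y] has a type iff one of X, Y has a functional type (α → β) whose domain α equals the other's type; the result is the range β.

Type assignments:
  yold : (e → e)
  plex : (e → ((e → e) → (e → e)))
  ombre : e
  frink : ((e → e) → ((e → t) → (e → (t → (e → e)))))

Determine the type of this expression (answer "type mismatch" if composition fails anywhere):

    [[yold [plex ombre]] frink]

[plex ombre]: plex is (e → ((e → e) → (e → e))), ombre is e; result ((e → e) → (e → e)).
[yold [plex ombre]]: [plex ombre] is ((e → e) → (e → e)), yold is (e → e); result (e → e).
[[yold [plex ombre]] frink]: frink is ((e → e) → ((e → t) → (e → (t → (e → e))))), [yold [plex ombre]] is (e → e); result ((e → t) → (e → (t → (e → e)))).

((e → t) → (e → (t → (e → e))))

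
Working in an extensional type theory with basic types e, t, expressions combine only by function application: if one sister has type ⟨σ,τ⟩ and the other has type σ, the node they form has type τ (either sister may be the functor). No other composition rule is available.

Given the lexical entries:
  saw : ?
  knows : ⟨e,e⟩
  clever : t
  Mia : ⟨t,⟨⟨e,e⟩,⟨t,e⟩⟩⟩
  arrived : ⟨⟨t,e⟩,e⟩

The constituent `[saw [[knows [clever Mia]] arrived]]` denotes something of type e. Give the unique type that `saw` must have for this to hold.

[saw [[knows [clever Mia]] arrived]] is required to be e. [[knows [clever Mia]] arrived] : e cannot yield e as functor, so saw : ⟨e,e⟩.

⟨e,e⟩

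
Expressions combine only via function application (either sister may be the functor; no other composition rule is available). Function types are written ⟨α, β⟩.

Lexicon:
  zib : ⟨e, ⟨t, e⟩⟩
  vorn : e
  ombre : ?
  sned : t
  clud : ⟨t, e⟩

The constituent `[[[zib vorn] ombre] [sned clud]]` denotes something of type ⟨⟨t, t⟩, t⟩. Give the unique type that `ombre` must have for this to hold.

At [[[zib vorn] ombre] [sned clud]] (required: ⟨⟨t, t⟩, t⟩): [sned clud] is e, which is not a function with range ⟨⟨t, t⟩, t⟩; hence [[zib vorn] ombre] is the functor — type ⟨e, ⟨⟨t, t⟩, t⟩⟩.
At [[zib vorn] ombre] (required: ⟨e, ⟨⟨t, t⟩, t⟩⟩): [zib vorn] is ⟨t, e⟩, which is not a function with range ⟨e, ⟨⟨t, t⟩, t⟩⟩; hence ombre is the functor — type ⟨⟨t, e⟩, ⟨e, ⟨⟨t, t⟩, t⟩⟩⟩.

⟨⟨t, e⟩, ⟨e, ⟨⟨t, t⟩, t⟩⟩⟩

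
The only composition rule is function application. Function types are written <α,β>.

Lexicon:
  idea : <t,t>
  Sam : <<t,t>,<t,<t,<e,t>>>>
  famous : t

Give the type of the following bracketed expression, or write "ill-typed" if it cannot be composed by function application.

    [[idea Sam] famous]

<t,<e,t>>

At [idea Sam], Sam : <<t,t>,<t,<t,<e,t>>>> takes idea : <t,t>, giving <t,<t,<e,t>>>.
At [[idea Sam] famous], [idea Sam] : <t,<t,<e,t>>> takes famous : t, giving <t,<e,t>>.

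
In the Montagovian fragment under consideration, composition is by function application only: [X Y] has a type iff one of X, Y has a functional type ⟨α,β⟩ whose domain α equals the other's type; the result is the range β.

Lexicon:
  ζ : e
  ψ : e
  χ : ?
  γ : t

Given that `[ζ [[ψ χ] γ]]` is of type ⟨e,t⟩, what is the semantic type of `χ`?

⟨e,⟨t,⟨e,⟨e,t⟩⟩⟩⟩

For [ζ [[ψ χ] γ]] to have type ⟨e,t⟩ with ζ of type e, [[ψ χ] γ] must be the function: [[ψ χ] γ] : ⟨e,⟨e,t⟩⟩.
For [[ψ χ] γ] to have type ⟨e,⟨e,t⟩⟩ with γ of type t, [ψ χ] must be the function: [ψ χ] : ⟨t,⟨e,⟨e,t⟩⟩⟩.
For [ψ χ] to have type ⟨t,⟨e,⟨e,t⟩⟩⟩ with ψ of type e, χ must be the function: χ : ⟨e,⟨t,⟨e,⟨e,t⟩⟩⟩⟩.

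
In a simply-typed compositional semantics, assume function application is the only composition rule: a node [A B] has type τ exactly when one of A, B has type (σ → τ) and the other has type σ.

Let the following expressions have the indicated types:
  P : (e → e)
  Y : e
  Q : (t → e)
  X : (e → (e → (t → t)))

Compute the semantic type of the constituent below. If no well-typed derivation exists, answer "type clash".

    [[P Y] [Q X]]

type clash

[P Y]: (e → e) applied to e yields e.
At [Q X]: neither (t → e) nor (e → (e → (t → t))) can take the other as argument; the node is ill-typed.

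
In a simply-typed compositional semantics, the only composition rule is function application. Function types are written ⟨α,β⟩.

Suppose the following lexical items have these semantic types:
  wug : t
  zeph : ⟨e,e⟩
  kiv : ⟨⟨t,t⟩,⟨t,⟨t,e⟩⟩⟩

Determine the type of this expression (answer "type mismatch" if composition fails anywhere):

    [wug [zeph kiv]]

type mismatch

At [zeph kiv]: neither ⟨e,e⟩ nor ⟨⟨t,t⟩,⟨t,⟨t,e⟩⟩⟩ can take the other as argument; the node is ill-typed.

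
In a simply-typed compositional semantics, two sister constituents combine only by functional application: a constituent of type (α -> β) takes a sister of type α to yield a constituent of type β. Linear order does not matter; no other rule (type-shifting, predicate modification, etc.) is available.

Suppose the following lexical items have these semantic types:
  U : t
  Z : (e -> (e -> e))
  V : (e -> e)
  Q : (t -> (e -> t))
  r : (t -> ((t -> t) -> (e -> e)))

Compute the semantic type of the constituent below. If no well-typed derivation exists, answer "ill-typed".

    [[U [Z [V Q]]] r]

ill-typed

[V Q]: (e -> e) and (t -> (e -> t)) cannot combine by function application — type clash.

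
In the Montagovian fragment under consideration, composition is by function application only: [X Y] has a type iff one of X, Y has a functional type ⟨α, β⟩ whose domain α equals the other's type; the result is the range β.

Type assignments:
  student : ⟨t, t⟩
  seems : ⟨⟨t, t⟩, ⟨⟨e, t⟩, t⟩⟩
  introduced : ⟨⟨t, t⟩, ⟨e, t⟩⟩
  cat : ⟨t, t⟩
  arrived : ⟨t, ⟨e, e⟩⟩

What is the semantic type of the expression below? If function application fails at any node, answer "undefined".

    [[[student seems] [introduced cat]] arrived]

⟨e, e⟩

[student seems]: functor seems : ⟨⟨t, t⟩, ⟨⟨e, t⟩, t⟩⟩, argument student : ⟨t, t⟩; result ⟨⟨e, t⟩, t⟩.
[introduced cat]: functor introduced : ⟨⟨t, t⟩, ⟨e, t⟩⟩, argument cat : ⟨t, t⟩; result ⟨e, t⟩.
[[student seems] [introduced cat]]: functor [student seems] : ⟨⟨e, t⟩, t⟩, argument [introduced cat] : ⟨e, t⟩; result t.
[[[student seems] [introduced cat]] arrived]: functor arrived : ⟨t, ⟨e, e⟩⟩, argument [[student seems] [introduced cat]] : t; result ⟨e, e⟩.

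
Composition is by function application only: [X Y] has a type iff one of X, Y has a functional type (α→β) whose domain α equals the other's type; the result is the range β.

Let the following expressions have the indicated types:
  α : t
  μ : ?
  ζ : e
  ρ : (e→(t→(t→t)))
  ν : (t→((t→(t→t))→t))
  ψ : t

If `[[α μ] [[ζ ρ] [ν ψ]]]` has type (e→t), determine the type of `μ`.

At [[α μ] [[ζ ρ] [ν ψ]]] (required: (e→t)): [[ζ ρ] [ν ψ]] is t, which is not a function with range (e→t); hence [α μ] is the functor — type (t→(e→t)).
At [α μ] (required: (t→(e→t))): α is t, which is not a function with range (t→(e→t)); hence μ is the functor — type (t→(t→(e→t))).

(t→(t→(e→t)))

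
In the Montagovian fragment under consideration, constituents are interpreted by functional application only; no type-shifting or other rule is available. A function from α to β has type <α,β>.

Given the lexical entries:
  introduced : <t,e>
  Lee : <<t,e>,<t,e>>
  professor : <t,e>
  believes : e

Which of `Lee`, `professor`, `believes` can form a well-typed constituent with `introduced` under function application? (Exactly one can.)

Lee — combines: Lee : <<t,e>,<t,e>> takes introduced : <t,e> as argument, giving <t,e>.
professor : <t,e> — introduced needs t; professor needs t; neither fits.
believes : e — introduced needs t; believes needs nothing (atomic); neither fits.

Lee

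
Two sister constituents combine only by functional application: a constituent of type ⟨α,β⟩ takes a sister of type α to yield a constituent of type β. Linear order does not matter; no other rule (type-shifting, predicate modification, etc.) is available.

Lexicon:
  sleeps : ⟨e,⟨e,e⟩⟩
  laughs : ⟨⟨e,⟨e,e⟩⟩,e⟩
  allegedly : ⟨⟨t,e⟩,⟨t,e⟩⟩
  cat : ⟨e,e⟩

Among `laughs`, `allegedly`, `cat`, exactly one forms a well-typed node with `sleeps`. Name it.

laughs

laughs — combines: laughs : ⟨⟨e,⟨e,e⟩⟩,e⟩ takes sleeps : ⟨e,⟨e,e⟩⟩ as argument, giving e.
allegedly : ⟨⟨t,e⟩,⟨t,e⟩⟩ — does not combine with sleeps.
cat : ⟨e,e⟩ — does not combine with sleeps.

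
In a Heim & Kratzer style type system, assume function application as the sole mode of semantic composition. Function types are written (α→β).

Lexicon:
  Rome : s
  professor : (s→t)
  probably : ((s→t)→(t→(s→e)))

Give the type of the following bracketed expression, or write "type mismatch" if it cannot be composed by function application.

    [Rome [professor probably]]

type mismatch

[professor probably]: ((s→t)→(t→(s→e))) applied to (s→t) yields (t→(s→e)).
At [Rome [professor probably]]: neither s nor (t→(s→e)) can take the other as argument; the node is ill-typed.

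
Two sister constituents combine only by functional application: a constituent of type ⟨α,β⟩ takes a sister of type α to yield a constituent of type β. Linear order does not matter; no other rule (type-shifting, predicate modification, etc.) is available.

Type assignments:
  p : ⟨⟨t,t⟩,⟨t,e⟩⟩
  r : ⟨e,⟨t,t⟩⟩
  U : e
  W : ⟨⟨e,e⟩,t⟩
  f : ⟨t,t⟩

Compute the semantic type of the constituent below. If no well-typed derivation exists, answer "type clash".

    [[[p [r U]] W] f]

At [r U], r : ⟨e,⟨t,t⟩⟩ takes U : e, giving ⟨t,t⟩.
At [p [r U]], p : ⟨⟨t,t⟩,⟨t,e⟩⟩ takes [r U] : ⟨t,t⟩, giving ⟨t,e⟩.
[[p [r U]] W]: ⟨t,e⟩ and ⟨⟨e,e⟩,t⟩ cannot combine by function application — type clash.

type clash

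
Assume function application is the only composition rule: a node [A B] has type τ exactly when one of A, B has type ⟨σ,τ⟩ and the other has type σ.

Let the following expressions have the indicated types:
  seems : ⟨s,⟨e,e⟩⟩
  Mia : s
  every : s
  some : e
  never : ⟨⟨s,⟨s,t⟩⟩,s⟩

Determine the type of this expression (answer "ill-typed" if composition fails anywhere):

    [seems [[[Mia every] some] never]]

[Mia every]: s with s — neither is a function whose domain matches the other; composition fails here.

ill-typed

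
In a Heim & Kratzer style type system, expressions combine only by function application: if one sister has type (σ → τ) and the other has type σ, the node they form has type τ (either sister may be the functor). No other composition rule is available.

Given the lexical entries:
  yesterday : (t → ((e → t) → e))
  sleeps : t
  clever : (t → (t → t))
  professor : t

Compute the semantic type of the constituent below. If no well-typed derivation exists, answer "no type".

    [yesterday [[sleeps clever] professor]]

[sleeps clever] — clever of type (t → (t → t)) combines with sleeps of type t: type (t → t).
[[sleeps clever] professor] — [sleeps clever] of type (t → t) combines with professor of type t: type t.
[yesterday [[sleeps clever] professor]] — yesterday of type (t → ((e → t) → e)) combines with [[sleeps clever] professor] of type t: type ((e → t) → e).

((e → t) → e)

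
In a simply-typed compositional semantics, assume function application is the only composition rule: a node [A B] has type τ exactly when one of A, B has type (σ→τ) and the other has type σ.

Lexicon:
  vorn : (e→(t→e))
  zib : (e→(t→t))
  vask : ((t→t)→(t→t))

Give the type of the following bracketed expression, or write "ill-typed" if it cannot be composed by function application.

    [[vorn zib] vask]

[vorn zib]: (e→(t→e)) with (e→(t→t)) — neither is a function whose domain matches the other; composition fails here.

ill-typed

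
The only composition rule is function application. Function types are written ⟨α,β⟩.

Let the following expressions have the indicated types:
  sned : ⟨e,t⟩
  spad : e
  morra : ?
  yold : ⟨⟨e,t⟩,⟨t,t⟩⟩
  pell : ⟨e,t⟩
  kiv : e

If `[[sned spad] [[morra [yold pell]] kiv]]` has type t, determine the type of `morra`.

[[sned spad] [[morra [yold pell]] kiv]] must have type t. The sister [sned spad] has type t; that is not a function onto t, so [[morra [yold pell]] kiv] must be the functor, of type ⟨t,t⟩.
[[morra [yold pell]] kiv] must have type ⟨t,t⟩. The sister kiv has type e; that is not a function onto ⟨t,t⟩, so [morra [yold pell]] must be the functor, of type ⟨e,⟨t,t⟩⟩.
[morra [yold pell]] must have type ⟨e,⟨t,t⟩⟩. The sister [yold pell] has type ⟨t,t⟩; that is not a function onto ⟨e,⟨t,t⟩⟩, so morra must be the functor, of type ⟨⟨t,t⟩,⟨e,⟨t,t⟩⟩⟩.

⟨⟨t,t⟩,⟨e,⟨t,t⟩⟩⟩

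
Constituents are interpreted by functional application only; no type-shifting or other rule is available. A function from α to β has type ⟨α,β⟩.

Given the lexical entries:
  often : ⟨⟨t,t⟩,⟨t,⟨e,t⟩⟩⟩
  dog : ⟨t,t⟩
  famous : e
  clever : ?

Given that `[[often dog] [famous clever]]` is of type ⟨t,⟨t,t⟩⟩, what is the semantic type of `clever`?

For [[often dog] [famous clever]] to have type ⟨t,⟨t,t⟩⟩ with [often dog] of type ⟨t,⟨e,t⟩⟩, [famous clever] must be the function: [famous clever] : ⟨⟨t,⟨e,t⟩⟩,⟨t,⟨t,t⟩⟩⟩.
For [famous clever] to have type ⟨⟨t,⟨e,t⟩⟩,⟨t,⟨t,t⟩⟩⟩ with famous of type e, clever must be the function: clever : ⟨e,⟨⟨t,⟨e,t⟩⟩,⟨t,⟨t,t⟩⟩⟩⟩.

⟨e,⟨⟨t,⟨e,t⟩⟩,⟨t,⟨t,t⟩⟩⟩⟩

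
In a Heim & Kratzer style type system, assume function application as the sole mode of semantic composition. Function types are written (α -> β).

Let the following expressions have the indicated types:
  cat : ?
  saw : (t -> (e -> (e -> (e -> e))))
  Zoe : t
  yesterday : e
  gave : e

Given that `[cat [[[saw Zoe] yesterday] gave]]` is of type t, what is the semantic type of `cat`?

((e -> e) -> t)

For [cat [[[saw Zoe] yesterday] gave]] to have type t with [[[saw Zoe] yesterday] gave] of type (e -> e), cat must be the function: cat : ((e -> e) -> t).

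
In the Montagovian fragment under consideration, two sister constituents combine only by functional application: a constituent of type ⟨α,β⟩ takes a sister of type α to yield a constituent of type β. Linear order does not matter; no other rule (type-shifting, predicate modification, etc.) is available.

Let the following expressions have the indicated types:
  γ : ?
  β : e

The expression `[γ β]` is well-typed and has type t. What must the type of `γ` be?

[γ β] must have type t. The sister β has type e; that is not a function onto t, so γ must be the functor, of type ⟨e,t⟩.

⟨e,t⟩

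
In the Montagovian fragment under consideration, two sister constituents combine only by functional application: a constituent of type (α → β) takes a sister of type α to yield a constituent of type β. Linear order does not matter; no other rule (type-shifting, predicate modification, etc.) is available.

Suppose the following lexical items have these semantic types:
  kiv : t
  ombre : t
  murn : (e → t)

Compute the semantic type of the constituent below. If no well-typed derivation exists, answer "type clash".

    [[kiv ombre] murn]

[kiv ombre]: t with t — neither is a function whose domain matches the other; composition fails here.

type clash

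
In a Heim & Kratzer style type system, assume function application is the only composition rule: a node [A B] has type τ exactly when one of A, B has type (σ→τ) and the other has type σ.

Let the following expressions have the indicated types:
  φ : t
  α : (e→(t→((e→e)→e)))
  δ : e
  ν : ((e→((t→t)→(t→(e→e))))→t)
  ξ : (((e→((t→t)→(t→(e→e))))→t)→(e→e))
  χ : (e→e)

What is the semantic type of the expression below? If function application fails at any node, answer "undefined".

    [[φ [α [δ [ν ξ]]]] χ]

e

At [ν ξ], ξ : (((e→((t→t)→(t→(e→e))))→t)→(e→e)) takes ν : ((e→((t→t)→(t→(e→e))))→t), giving (e→e).
At [δ [ν ξ]], [ν ξ] : (e→e) takes δ : e, giving e.
At [α [δ [ν ξ]]], α : (e→(t→((e→e)→e))) takes [δ [ν ξ]] : e, giving (t→((e→e)→e)).
At [φ [α [δ [ν ξ]]]], [α [δ [ν ξ]]] : (t→((e→e)→e)) takes φ : t, giving ((e→e)→e).
At [[φ [α [δ [ν ξ]]]] χ], [φ [α [δ [ν ξ]]]] : ((e→e)→e) takes χ : (e→e), giving e.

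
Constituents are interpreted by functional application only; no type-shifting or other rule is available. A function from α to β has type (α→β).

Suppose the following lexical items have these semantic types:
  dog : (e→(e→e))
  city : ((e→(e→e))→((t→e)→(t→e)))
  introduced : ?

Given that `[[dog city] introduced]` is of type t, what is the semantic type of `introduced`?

For [[dog city] introduced] to have type t with [dog city] of type ((t→e)→(t→e)), introduced must be the function: introduced : (((t→e)→(t→e))→t).

(((t→e)→(t→e))→t)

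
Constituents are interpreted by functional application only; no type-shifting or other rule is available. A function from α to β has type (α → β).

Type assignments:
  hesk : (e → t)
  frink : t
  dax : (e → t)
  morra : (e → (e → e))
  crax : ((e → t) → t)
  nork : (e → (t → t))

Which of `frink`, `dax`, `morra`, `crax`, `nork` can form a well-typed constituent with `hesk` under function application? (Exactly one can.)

crax

frink : t — neither side's domain matches the other.
dax : (e → t) — neither side's domain matches the other.
morra : (e → (e → e)) — neither side's domain matches the other.
crax — combines: crax : ((e → t) → t) takes hesk : (e → t) as argument, giving t.
nork : (e → (t → t)) — neither side's domain matches the other.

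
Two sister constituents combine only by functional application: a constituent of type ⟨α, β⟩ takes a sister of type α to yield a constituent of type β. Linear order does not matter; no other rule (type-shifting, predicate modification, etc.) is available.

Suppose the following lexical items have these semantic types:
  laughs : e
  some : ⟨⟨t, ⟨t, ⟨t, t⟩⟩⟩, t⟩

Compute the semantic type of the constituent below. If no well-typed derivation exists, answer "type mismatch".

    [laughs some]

type mismatch

[laughs some]: e and ⟨⟨t, ⟨t, ⟨t, t⟩⟩⟩, t⟩ cannot combine by function application — type clash.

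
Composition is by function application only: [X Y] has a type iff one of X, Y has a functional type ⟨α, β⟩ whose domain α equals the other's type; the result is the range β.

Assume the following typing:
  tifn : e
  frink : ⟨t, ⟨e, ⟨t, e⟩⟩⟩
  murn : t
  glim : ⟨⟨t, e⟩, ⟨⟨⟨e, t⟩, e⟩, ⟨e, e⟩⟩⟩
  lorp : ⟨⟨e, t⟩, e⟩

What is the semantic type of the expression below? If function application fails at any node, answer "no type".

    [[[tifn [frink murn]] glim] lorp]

⟨e, e⟩

[frink murn]: ⟨t, ⟨e, ⟨t, e⟩⟩⟩ applied to t yields ⟨e, ⟨t, e⟩⟩.
[tifn [frink murn]]: ⟨e, ⟨t, e⟩⟩ applied to e yields ⟨t, e⟩.
[[tifn [frink murn]] glim]: ⟨⟨t, e⟩, ⟨⟨⟨e, t⟩, e⟩, ⟨e, e⟩⟩⟩ applied to ⟨t, e⟩ yields ⟨⟨⟨e, t⟩, e⟩, ⟨e, e⟩⟩.
[[[tifn [frink murn]] glim] lorp]: ⟨⟨⟨e, t⟩, e⟩, ⟨e, e⟩⟩ applied to ⟨⟨e, t⟩, e⟩ yields ⟨e, e⟩.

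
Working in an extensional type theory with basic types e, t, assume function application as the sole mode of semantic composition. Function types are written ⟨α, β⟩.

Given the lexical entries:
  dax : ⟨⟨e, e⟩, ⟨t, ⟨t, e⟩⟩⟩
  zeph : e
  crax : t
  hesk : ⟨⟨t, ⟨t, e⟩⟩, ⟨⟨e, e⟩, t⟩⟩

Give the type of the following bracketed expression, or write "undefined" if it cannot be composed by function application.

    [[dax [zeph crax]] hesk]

At [zeph crax]: neither e nor t can take the other as argument; the node is ill-typed.

undefined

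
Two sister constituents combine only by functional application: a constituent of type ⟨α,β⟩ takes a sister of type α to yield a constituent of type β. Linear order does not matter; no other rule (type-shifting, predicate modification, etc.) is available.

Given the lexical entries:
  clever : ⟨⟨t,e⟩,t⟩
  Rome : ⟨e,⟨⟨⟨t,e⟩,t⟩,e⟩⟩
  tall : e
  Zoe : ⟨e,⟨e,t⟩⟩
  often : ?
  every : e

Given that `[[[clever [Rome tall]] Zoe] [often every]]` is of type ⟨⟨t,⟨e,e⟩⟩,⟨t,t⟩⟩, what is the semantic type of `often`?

For [[[clever [Rome tall]] Zoe] [often every]] to have type ⟨⟨t,⟨e,e⟩⟩,⟨t,t⟩⟩ with [[clever [Rome tall]] Zoe] of type ⟨e,t⟩, [often every] must be the function: [often every] : ⟨⟨e,t⟩,⟨⟨t,⟨e,e⟩⟩,⟨t,t⟩⟩⟩.
For [often every] to have type ⟨⟨e,t⟩,⟨⟨t,⟨e,e⟩⟩,⟨t,t⟩⟩⟩ with every of type e, often must be the function: often : ⟨e,⟨⟨e,t⟩,⟨⟨t,⟨e,e⟩⟩,⟨t,t⟩⟩⟩⟩.

⟨e,⟨⟨e,t⟩,⟨⟨t,⟨e,e⟩⟩,⟨t,t⟩⟩⟩⟩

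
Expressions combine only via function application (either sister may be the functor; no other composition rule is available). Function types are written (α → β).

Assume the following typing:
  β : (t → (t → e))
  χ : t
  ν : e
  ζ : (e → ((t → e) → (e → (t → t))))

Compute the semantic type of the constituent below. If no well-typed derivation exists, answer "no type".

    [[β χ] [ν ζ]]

At [β χ], β : (t → (t → e)) takes χ : t, giving (t → e).
At [ν ζ], ζ : (e → ((t → e) → (e → (t → t)))) takes ν : e, giving ((t → e) → (e → (t → t))).
At [[β χ] [ν ζ]], [ν ζ] : ((t → e) → (e → (t → t))) takes [β χ] : (t → e), giving (e → (t → t)).

(e → (t → t))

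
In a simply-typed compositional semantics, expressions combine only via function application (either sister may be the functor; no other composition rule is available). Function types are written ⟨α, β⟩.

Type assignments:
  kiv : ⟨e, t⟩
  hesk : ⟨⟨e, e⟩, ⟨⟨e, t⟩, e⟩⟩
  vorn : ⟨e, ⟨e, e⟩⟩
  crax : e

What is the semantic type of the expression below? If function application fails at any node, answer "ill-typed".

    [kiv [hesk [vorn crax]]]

[vorn crax]: ⟨e, ⟨e, e⟩⟩ applied to e yields ⟨e, e⟩.
[hesk [vorn crax]]: ⟨⟨e, e⟩, ⟨⟨e, t⟩, e⟩⟩ applied to ⟨e, e⟩ yields ⟨⟨e, t⟩, e⟩.
[kiv [hesk [vorn crax]]]: ⟨⟨e, t⟩, e⟩ applied to ⟨e, t⟩ yields e.

e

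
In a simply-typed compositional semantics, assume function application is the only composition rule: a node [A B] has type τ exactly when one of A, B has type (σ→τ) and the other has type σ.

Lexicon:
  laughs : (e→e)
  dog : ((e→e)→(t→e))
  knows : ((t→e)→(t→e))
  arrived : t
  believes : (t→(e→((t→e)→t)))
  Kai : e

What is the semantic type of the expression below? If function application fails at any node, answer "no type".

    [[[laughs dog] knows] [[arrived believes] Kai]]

t

[laughs dog]: ((e→e)→(t→e)) applied to (e→e) yields (t→e).
[[laughs dog] knows]: ((t→e)→(t→e)) applied to (t→e) yields (t→e).
[arrived believes]: (t→(e→((t→e)→t))) applied to t yields (e→((t→e)→t)).
[[arrived believes] Kai]: (e→((t→e)→t)) applied to e yields ((t→e)→t).
[[[laughs dog] knows] [[arrived believes] Kai]]: ((t→e)→t) applied to (t→e) yields t.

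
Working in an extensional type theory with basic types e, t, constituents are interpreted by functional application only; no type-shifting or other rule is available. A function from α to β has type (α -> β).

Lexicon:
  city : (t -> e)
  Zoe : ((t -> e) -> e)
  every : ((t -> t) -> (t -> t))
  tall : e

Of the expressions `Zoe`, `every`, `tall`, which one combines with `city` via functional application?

Zoe — combines: Zoe : ((t -> e) -> e) takes city : (t -> e) as argument, giving e.
every : ((t -> t) -> (t -> t)) — neither side's domain matches the other.
tall : e — neither side's domain matches the other.

Zoe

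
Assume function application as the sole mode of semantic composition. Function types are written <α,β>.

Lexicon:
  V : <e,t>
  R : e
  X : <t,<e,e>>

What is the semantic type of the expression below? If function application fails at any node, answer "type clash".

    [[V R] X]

[V R]: V is <e,t>, R is e; result t.
[[V R] X]: X is <t,<e,e>>, [V R] is t; result <e,e>.

<e,e>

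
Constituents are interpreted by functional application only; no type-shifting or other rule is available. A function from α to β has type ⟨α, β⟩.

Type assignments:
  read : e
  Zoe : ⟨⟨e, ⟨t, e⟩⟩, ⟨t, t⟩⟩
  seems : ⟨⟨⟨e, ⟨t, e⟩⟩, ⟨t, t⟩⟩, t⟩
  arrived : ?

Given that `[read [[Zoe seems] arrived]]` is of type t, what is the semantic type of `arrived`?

⟨t, ⟨e, t⟩⟩

[read [[Zoe seems] arrived]] must have type t. The sister read has type e; that is not a function onto t, so [[Zoe seems] arrived] must be the functor, of type ⟨e, t⟩.
[[Zoe seems] arrived] must have type ⟨e, t⟩. The sister [Zoe seems] has type t; that is not a function onto ⟨e, t⟩, so arrived must be the functor, of type ⟨t, ⟨e, t⟩⟩.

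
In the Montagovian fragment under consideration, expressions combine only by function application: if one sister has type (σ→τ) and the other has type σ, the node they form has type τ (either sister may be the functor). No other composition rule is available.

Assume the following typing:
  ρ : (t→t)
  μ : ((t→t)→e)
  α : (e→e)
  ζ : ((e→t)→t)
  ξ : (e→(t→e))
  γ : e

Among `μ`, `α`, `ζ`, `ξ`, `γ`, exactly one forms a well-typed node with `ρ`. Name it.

μ

μ — combines: μ : ((t→t)→e) takes ρ : (t→t) as argument, giving e.
α : (e→e) — no; ρ wants t, and α wants e.
ζ : ((e→t)→t) — no; ρ wants t, and ζ wants (e→t).
ξ : (e→(t→e)) — no; ρ wants t, and ξ wants e.
γ : e — no; ρ wants t, and γ wants nothing (atomic).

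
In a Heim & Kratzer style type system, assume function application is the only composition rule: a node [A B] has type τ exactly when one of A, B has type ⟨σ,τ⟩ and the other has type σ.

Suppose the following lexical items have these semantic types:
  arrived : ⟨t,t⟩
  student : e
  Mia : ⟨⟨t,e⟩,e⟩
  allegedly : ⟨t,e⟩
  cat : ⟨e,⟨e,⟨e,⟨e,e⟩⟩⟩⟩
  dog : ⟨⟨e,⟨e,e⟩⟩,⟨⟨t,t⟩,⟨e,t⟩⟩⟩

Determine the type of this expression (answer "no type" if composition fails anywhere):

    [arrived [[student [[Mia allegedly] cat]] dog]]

⟨e,t⟩

At [Mia allegedly], Mia : ⟨⟨t,e⟩,e⟩ takes allegedly : ⟨t,e⟩, giving e.
At [[Mia allegedly] cat], cat : ⟨e,⟨e,⟨e,⟨e,e⟩⟩⟩⟩ takes [Mia allegedly] : e, giving ⟨e,⟨e,⟨e,e⟩⟩⟩.
At [student [[Mia allegedly] cat]], [[Mia allegedly] cat] : ⟨e,⟨e,⟨e,e⟩⟩⟩ takes student : e, giving ⟨e,⟨e,e⟩⟩.
At [[student [[Mia allegedly] cat]] dog], dog : ⟨⟨e,⟨e,e⟩⟩,⟨⟨t,t⟩,⟨e,t⟩⟩⟩ takes [student [[Mia allegedly] cat]] : ⟨e,⟨e,e⟩⟩, giving ⟨⟨t,t⟩,⟨e,t⟩⟩.
At [arrived [[student [[Mia allegedly] cat]] dog]], [[student [[Mia allegedly] cat]] dog] : ⟨⟨t,t⟩,⟨e,t⟩⟩ takes arrived : ⟨t,t⟩, giving ⟨e,t⟩.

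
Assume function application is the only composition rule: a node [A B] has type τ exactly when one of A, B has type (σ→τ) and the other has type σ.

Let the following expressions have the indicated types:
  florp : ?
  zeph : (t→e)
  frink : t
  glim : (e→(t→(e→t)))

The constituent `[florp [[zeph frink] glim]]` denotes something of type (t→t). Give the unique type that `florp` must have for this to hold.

At [florp [[zeph frink] glim]] (required: (t→t)): [[zeph frink] glim] is (t→(e→t)), which is not a function with range (t→t); hence florp is the functor — type ((t→(e→t))→(t→t)).

((t→(e→t))→(t→t))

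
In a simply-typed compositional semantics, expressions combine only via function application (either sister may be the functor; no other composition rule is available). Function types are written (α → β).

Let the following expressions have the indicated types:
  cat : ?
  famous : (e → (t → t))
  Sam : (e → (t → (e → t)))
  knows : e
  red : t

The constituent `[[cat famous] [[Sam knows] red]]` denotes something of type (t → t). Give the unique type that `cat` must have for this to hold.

((e → (t → t)) → ((e → t) → (t → t)))

[[cat famous] [[Sam knows] red]] is required to be (t → t). [[Sam knows] red] : (e → t) cannot yield (t → t) as functor, so [cat famous] : ((e → t) → (t → t)).
[cat famous] is required to be ((e → t) → (t → t)). famous : (e → (t → t)) cannot yield ((e → t) → (t → t)) as functor, so cat : ((e → (t → t)) → ((e → t) → (t → t))).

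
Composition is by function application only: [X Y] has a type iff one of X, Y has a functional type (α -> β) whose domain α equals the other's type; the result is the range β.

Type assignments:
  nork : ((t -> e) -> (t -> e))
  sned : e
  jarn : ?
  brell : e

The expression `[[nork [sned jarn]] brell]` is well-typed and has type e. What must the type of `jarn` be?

[[nork [sned jarn]] brell] is required to be e. brell : e cannot yield e as functor, so [nork [sned jarn]] : (e -> e).
[nork [sned jarn]] is required to be (e -> e). nork : ((t -> e) -> (t -> e)) cannot yield (e -> e) as functor, so [sned jarn] : (((t -> e) -> (t -> e)) -> (e -> e)).
[sned jarn] is required to be (((t -> e) -> (t -> e)) -> (e -> e)). sned : e cannot yield (((t -> e) -> (t -> e)) -> (e -> e)) as functor, so jarn : (e -> (((t -> e) -> (t -> e)) -> (e -> e))).

(e -> (((t -> e) -> (t -> e)) -> (e -> e)))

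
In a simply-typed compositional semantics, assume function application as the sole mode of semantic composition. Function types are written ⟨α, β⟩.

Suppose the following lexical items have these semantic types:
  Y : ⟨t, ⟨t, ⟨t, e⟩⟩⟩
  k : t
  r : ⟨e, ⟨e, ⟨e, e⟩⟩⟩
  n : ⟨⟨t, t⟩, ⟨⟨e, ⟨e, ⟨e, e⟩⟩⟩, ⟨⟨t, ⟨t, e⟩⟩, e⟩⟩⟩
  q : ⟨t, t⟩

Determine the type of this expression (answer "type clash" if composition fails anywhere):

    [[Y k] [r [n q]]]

e

[Y k]: ⟨t, ⟨t, ⟨t, e⟩⟩⟩ applied to t yields ⟨t, ⟨t, e⟩⟩.
[n q]: ⟨⟨t, t⟩, ⟨⟨e, ⟨e, ⟨e, e⟩⟩⟩, ⟨⟨t, ⟨t, e⟩⟩, e⟩⟩⟩ applied to ⟨t, t⟩ yields ⟨⟨e, ⟨e, ⟨e, e⟩⟩⟩, ⟨⟨t, ⟨t, e⟩⟩, e⟩⟩.
[r [n q]]: ⟨⟨e, ⟨e, ⟨e, e⟩⟩⟩, ⟨⟨t, ⟨t, e⟩⟩, e⟩⟩ applied to ⟨e, ⟨e, ⟨e, e⟩⟩⟩ yields ⟨⟨t, ⟨t, e⟩⟩, e⟩.
[[Y k] [r [n q]]]: ⟨⟨t, ⟨t, e⟩⟩, e⟩ applied to ⟨t, ⟨t, e⟩⟩ yields e.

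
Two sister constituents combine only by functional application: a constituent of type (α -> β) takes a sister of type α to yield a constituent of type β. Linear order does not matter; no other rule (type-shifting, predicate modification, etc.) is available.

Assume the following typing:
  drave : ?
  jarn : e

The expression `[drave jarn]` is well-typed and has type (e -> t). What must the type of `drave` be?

(e -> (e -> t))

[drave jarn] is required to be (e -> t). jarn : e cannot yield (e -> t) as functor, so drave : (e -> (e -> t)).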